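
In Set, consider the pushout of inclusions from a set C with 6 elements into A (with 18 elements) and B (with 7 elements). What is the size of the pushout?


The pushout A +_C B identifies the images of C in A and B.
|A +_C B| = |A| + |B| - |C| (for injections).
= 18 + 7 - 6 = 19

19


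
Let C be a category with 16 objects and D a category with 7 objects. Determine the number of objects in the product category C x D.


The product category C x D has objects that are pairs (c, d).
Number of pairs = |Ob(C)| * |Ob(D)| = 16 * 7 = 112

112


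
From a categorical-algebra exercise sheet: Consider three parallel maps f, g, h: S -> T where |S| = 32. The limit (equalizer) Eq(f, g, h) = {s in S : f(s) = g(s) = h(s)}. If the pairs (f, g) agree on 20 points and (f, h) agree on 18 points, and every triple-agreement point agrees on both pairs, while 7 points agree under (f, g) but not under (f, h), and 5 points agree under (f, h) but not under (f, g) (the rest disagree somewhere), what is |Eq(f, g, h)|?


Eq(f, g, h) is the triple-agreement set: points in S where all three
maps take the same value. Using inclusion-exclusion on the pairwise data:
Pair (f, g) agrees on 20 points; pair (f, h) on 18 points.
Points agreeing under (f, g) but not (f, h) = 7; under (f, h) but not (f, g) = 5.
Triple-agreement = agreement-in-(f, g) minus points that agree under (f, g) but not (f, h):
|Eq(f, g, h)| = 20 - 7 = 13
(cross-check via (f, h): 18 - 5 = 13.)

13


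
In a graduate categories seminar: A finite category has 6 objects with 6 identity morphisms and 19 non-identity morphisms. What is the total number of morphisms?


Each object has an identity morphism, giving 6 identities.
Adding the 19 non-identity morphisms:
Total = 6 + 19 = 25

25


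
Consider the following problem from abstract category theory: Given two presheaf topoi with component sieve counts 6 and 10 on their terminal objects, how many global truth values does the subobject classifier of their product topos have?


In a product of presheaf topoi E_1 x E_2, the subobject classifier
is Omega = Omega_1 x Omega_2 (componentwise), so
|Omega(top)| = |Omega_1(top_1)| * |Omega_2(top_2)|.
= 6 * 10 = 60.

60


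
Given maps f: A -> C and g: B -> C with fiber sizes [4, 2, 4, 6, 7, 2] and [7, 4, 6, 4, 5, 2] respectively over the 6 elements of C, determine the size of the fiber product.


The pullback A x_C B consists of pairs (a, b) with f(a) = g(b).
For each element c in C, the fiber product has |f^-1(c)| * |g^-1(c)| elements.
Summing over C: 4 * 7 + 2 * 4 + 4 * 6 + 6 * 4 + 7 * 5 + 2 * 2
= 28 + 8 + 24 + 24 + 35 + 4 = 123

123


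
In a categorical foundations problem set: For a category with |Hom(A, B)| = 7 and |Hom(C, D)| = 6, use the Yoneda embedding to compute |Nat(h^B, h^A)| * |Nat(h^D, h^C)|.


By the Yoneda lemma, Nat(h^B, h^A) is isomorphic to Hom(A, B),
so |Nat(h^B, h^A)| = |Hom(A, B)| and |Nat(h^D, h^C)| = |Hom(C, D)|.
|Hom(A, B)| = 7, |Hom(C, D)| = 6.
|Nat(h^B, h^A) x Nat(h^D, h^C)| = 7 * 6 = 42

42


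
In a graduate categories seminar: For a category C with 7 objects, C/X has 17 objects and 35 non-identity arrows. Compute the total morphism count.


In the slice category C/X, objects are morphisms to X.
Identity morphisms: 17 (one per object of C/X).
Non-identity morphisms: 35.
Total = 17 + 35 = 52

52


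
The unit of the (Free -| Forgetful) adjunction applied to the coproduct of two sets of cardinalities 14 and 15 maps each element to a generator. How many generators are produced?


The unit eta_X: X -> U(F(X)) of the Free-Forgetful adjunction
maps each element of X to a generator of F(X). For X = S + T (disjoint
union in Set), |S + T| = |S| + |T|.
Total mappings = 14 + 15 = 29.

29


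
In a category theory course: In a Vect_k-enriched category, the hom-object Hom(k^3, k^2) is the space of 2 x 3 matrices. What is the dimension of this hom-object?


In Vect-enriched categories, Hom(k^n, k^m) is the space of m x n matrices.
dim(Hom(k^3, k^2)) = 2 * 3 = 6

6


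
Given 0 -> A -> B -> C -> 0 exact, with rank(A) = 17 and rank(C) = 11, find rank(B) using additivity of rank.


For a short exact sequence 0 -> A -> B -> C -> 0,
rank is additive: rank(B) = rank(A) + rank(C).
rank(B) = 17 + 11 = 28

28


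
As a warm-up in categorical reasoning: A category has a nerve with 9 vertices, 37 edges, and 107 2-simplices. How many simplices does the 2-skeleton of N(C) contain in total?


The 2-skeleton of the nerve N(C) consists of simplices in dimensions 0, 1, 2:
  |N(C)_0| = 9 (objects)
  |N(C)_1| = 37 (morphisms)
  |N(C)_2| = 107 (composable pairs)
Total = 9 + 37 + 107 = 153

153


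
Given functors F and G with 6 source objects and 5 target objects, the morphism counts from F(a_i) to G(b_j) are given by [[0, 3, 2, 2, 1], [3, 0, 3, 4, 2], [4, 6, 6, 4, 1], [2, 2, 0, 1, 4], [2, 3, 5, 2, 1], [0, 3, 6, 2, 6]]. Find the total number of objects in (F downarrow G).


Objects of (F downarrow G) are triples (a, b, h: F(a)->G(b)).
The count equals the sum of all entries in the hom-matrix.
sum(row 0) = 8
sum(row 1) = 12
sum(row 2) = 21
sum(row 3) = 9
sum(row 4) = 13
sum(row 5) = 17
Grand total = 80

80


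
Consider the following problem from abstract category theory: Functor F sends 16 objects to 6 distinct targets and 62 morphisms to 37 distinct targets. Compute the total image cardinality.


The image of F consists of distinct objects and distinct morphisms.
|Im(F)| on objects = 6
|Im(F)| on morphisms = 37
Total image cardinality = 6 + 37 = 43

43


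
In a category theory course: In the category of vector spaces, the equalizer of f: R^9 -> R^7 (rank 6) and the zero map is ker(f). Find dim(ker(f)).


The equalizer of f and the zero map is ker(f).
By the rank-nullity theorem: dim(ker(f)) = dim(domain) - rank(f).
dim(ker(f)) = 9 - 6 = 3

3


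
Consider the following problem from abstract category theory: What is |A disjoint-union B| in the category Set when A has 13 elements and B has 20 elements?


In Set, the coproduct A + B is the disjoint union.
|A + B| = |A| + |B| = 13 + 20 = 33

33


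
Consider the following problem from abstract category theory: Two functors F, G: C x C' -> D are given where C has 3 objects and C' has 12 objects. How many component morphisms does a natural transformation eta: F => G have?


A natural transformation eta: F => G assigns one component morphism per
object of the domain category.
The domain is the product category C x C', so
|Ob(C x C')| = |Ob(C)| * |Ob(C')| = 3 * 12 = 36.
Therefore eta has 36 component morphisms.

36


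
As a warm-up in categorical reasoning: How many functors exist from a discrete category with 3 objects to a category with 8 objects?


A functor from a discrete category C to D is determined by
where each object maps. Each of the 3 objects of C can map
to any of the 8 objects of D independently.
Number of functors = 8^3 = 512

512


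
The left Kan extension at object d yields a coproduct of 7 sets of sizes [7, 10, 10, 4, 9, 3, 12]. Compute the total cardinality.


Pointwise, the left Kan extension (Lan_F H)(d) is the colimit, indexed
by the comma category (F downarrow d), of H composed with the
projection (F downarrow d) -> C. Here that colimit is given
as a coproduct (disjoint union) of sets, so its cardinality is the
sum of the sizes of the summands.
Coproduct of sets with sizes: 7 + 10 + 10 + 4 + 9 + 3 + 12
= 55

55


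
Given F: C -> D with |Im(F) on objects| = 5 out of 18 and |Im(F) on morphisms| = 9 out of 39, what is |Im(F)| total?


The image of F consists of distinct objects and distinct morphisms.
|Im(F)| on objects = 5
|Im(F)| on morphisms = 9
Total image cardinality = 5 + 9 = 14

14


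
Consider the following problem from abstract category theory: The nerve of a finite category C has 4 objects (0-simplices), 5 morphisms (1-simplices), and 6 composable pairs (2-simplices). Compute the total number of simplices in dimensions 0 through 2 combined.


The 2-skeleton of the nerve N(C) consists of simplices in dimensions 0, 1, 2:
  |N(C)_0| = 4 (objects)
  |N(C)_1| = 5 (morphisms)
  |N(C)_2| = 6 (composable pairs)
Total = 4 + 5 + 6 = 15

15


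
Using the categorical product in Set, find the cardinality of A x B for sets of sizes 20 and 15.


In Set, the product A x B is the Cartesian product.
By the universal property, |A x B| = |A| * |B|.
|A x B| = 20 * 15 = 300

300


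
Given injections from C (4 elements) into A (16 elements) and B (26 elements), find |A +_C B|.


The pushout A +_C B identifies the images of C in A and B.
|A +_C B| = |A| + |B| - |C| (for injections).
= 16 + 26 - 4 = 38

38


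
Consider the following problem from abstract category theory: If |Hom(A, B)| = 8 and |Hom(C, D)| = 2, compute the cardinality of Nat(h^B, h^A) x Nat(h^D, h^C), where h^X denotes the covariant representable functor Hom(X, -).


By the Yoneda lemma, Nat(h^B, h^A) is isomorphic to Hom(A, B),
so |Nat(h^B, h^A)| = |Hom(A, B)| and |Nat(h^D, h^C)| = |Hom(C, D)|.
|Hom(A, B)| = 8, |Hom(C, D)| = 2.
|Nat(h^B, h^A) x Nat(h^D, h^C)| = 8 * 2 = 16

16


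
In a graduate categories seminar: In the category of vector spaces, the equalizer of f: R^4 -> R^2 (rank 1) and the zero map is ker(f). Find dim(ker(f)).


The equalizer of f and the zero map is ker(f).
By the rank-nullity theorem: dim(ker(f)) = dim(domain) - rank(f).
dim(ker(f)) = 4 - 1 = 3

3


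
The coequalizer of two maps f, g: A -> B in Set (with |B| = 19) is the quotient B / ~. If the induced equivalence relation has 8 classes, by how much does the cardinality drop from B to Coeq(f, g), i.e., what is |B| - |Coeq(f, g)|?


The coequalizer Coeq(f, g) = B / ~ has one element per equivalence class.
|B| = 19, |Coeq(f, g)| = 8.
|B| - |Coeq(f, g)| = 19 - 8 = 11.

11


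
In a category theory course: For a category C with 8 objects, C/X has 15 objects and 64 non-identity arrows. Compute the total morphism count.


In the slice category C/X, objects are morphisms to X.
Identity morphisms: 15 (one per object of C/X).
Non-identity morphisms: 64.
Total = 15 + 64 = 79

79


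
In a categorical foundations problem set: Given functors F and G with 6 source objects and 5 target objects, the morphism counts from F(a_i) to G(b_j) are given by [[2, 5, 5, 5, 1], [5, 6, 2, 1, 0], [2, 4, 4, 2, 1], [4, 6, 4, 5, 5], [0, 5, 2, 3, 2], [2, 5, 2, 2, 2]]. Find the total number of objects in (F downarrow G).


Objects of (F downarrow G) are triples (a, b, h: F(a)->G(b)).
The count equals the sum of all entries in the hom-matrix.
sum(row 0) = 18
sum(row 1) = 14
sum(row 2) = 13
sum(row 3) = 24
sum(row 4) = 12
sum(row 5) = 13
Grand total = 94

94


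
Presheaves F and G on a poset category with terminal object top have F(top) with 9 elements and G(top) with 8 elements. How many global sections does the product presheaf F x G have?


Global sections of a presheaf on a poset with terminal top satisfy
Gamma(H) ~ H(top). Presheaves admit pointwise products, so
(F x G)(top) = F(top) x G(top) (Cartesian product).
|Gamma(F x G)| = |F(top)| * |G(top)| = 9 * 8 = 72.

72


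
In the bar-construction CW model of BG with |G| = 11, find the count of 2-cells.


In the bar-construction CW model of BG, the n-cells are indexed by
n-tuples [g_1|...|g_n] of non-identity elements of G (degenerate
simplices with some g_i = e do not contribute cells), so there are
(|G| - 1)^n n-cells.
For dim = 2 with |G| = 11:
cells = (11 - 1)^2 = 10^2 = 100

100


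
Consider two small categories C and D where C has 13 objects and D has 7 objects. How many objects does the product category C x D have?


The product category C x D has objects that are pairs (c, d).
Number of pairs = |Ob(C)| * |Ob(D)| = 13 * 7 = 91

91


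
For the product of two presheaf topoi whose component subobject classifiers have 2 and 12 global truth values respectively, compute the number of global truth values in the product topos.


In a product of presheaf topoi E_1 x E_2, the subobject classifier
is Omega = Omega_1 x Omega_2 (componentwise), so
|Omega(top)| = |Omega_1(top_1)| * |Omega_2(top_2)|.
= 2 * 12 = 24.

24


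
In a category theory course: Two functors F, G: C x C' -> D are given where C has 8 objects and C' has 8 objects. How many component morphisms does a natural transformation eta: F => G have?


A natural transformation eta: F => G assigns one component morphism per
object of the domain category.
The domain is the product category C x C', so
|Ob(C x C')| = |Ob(C)| * |Ob(C')| = 8 * 8 = 64.
Therefore eta has 64 component morphisms.

64


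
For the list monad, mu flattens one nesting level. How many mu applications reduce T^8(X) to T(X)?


Each application of mu: T^2 -> T removes one layer of nesting.
Starting at depth 8 (i.e., T^8(X)), we need to reach T(X).
Number of mu applications = 8 - 1 = 7

7


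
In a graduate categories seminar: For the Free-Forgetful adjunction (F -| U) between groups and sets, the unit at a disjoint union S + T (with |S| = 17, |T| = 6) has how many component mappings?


The unit eta_X: X -> U(F(X)) of the Free-Forgetful adjunction
maps each element of X to a generator of F(X). For X = S + T (disjoint
union in Set), |S + T| = |S| + |T|.
Total mappings = 17 + 6 = 23.

23


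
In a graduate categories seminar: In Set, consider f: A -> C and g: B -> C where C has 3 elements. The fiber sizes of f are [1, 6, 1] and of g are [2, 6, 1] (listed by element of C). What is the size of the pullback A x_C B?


The pullback A x_C B consists of pairs (a, b) with f(a) = g(b).
For each element c in C, the fiber product has |f^-1(c)| * |g^-1(c)| elements.
Summing over C: 1 * 2 + 6 * 6 + 1 * 1
= 2 + 36 + 1 = 39

39


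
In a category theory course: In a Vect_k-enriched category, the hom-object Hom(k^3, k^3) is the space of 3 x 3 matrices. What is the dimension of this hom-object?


In Vect-enriched categories, Hom(k^n, k^m) is the space of m x n matrices.
dim(Hom(k^3, k^3)) = 3 * 3 = 9

9


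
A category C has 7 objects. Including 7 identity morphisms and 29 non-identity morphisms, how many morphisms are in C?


Each object has an identity morphism, giving 7 identities.
Adding the 29 non-identity morphisms:
Total = 7 + 29 = 36

36


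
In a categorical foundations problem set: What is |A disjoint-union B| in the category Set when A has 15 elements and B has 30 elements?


In Set, the coproduct A + B is the disjoint union.
|A + B| = |A| + |B| = 15 + 30 = 45

45


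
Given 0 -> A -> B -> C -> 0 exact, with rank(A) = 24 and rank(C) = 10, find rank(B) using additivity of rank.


For a short exact sequence 0 -> A -> B -> C -> 0,
rank is additive: rank(B) = rank(A) + rank(C).
rank(B) = 24 + 10 = 34

34


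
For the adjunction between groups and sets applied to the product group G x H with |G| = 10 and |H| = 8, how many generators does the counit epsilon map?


The counit epsilon_K: F(U(K)) -> K of the Free-Forgetful adjunction
maps |K| generators of F(U(K)) into K. For K = G x H (the product group),
|G x H| = |G| * |H|.
Total generators mapped = 10 * 8 = 80.

80


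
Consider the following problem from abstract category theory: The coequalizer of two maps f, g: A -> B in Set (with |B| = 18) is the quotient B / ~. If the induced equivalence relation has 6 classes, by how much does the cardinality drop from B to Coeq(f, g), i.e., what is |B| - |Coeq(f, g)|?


The coequalizer Coeq(f, g) = B / ~ has one element per equivalence class.
|B| = 18, |Coeq(f, g)| = 6.
|B| - |Coeq(f, g)| = 18 - 6 = 12.

12


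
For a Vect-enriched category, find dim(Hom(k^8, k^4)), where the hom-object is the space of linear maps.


In Vect-enriched categories, Hom(k^n, k^m) is the space of m x n matrices.
dim(Hom(k^8, k^4)) = 4 * 8 = 32

32


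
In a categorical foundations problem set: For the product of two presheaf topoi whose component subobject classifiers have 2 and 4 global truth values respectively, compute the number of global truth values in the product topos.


In a product of presheaf topoi E_1 x E_2, the subobject classifier
is Omega = Omega_1 x Omega_2 (componentwise), so
|Omega(top)| = |Omega_1(top_1)| * |Omega_2(top_2)|.
= 2 * 4 = 8.

8


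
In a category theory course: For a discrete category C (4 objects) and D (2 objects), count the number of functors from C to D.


A functor from a discrete category C to D is determined by
where each object maps. Each of the 4 objects of C can map
to any of the 2 objects of D independently.
Number of functors = 2^4 = 16

16


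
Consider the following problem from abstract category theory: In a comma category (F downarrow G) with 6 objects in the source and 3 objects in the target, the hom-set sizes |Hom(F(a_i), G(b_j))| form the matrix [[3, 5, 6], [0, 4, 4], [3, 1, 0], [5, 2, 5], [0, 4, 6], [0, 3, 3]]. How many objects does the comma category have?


Objects of (F downarrow G) are triples (a, b, h: F(a)->G(b)).
The count equals the sum of all entries in the hom-matrix.
sum(row 0) = 14
sum(row 1) = 8
sum(row 2) = 4
sum(row 3) = 12
sum(row 4) = 10
sum(row 5) = 6
Grand total = 54

54


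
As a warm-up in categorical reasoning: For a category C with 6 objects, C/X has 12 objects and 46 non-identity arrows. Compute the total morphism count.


In the slice category C/X, objects are morphisms to X.
Identity morphisms: 12 (one per object of C/X).
Non-identity morphisms: 46.
Total = 12 + 46 = 58

58


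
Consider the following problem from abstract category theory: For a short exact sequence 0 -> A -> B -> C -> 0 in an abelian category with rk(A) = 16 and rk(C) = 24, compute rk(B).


For a short exact sequence 0 -> A -> B -> C -> 0,
rank is additive: rank(B) = rank(A) + rank(C).
rank(B) = 16 + 24 = 40

40


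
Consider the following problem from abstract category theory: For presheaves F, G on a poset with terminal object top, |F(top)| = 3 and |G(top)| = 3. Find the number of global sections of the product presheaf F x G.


Global sections of a presheaf on a poset with terminal top satisfy
Gamma(H) ~ H(top). Presheaves admit pointwise products, so
(F x G)(top) = F(top) x G(top) (Cartesian product).
|Gamma(F x G)| = |F(top)| * |G(top)| = 3 * 3 = 9.

9


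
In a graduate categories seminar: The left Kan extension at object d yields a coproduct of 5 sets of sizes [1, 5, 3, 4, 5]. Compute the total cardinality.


Pointwise, the left Kan extension (Lan_F H)(d) is the colimit, indexed
by the comma category (F downarrow d), of H composed with the
projection (F downarrow d) -> C. Here that colimit is given
as a coproduct (disjoint union) of sets, so its cardinality is the
sum of the sizes of the summands.
Coproduct of sets with sizes: 1 + 5 + 3 + 4 + 5
= 18

18


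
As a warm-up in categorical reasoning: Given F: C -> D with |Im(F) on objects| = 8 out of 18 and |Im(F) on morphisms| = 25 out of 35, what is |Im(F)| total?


The image of F consists of distinct objects and distinct morphisms.
|Im(F)| on objects = 8
|Im(F)| on morphisms = 25
Total image cardinality = 8 + 25 = 33

33


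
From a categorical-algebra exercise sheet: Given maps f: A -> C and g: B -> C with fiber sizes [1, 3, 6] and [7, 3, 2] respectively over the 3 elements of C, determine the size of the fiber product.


The pullback A x_C B consists of pairs (a, b) with f(a) = g(b).
For each element c in C, the fiber product has |f^-1(c)| * |g^-1(c)| elements.
Summing over C: 1 * 7 + 3 * 3 + 6 * 2
= 7 + 9 + 12 = 28

28


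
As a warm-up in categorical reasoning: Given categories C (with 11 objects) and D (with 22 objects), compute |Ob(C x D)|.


The product category C x D has objects that are pairs (c, d).
Number of pairs = |Ob(C)| * |Ob(D)| = 11 * 22 = 242

242


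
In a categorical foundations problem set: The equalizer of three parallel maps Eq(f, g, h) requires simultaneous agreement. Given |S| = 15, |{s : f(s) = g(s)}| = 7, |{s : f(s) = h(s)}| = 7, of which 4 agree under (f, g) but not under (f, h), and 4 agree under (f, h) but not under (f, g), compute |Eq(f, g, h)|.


Eq(f, g, h) is the triple-agreement set: points in S where all three
maps take the same value. Using inclusion-exclusion on the pairwise data:
Pair (f, g) agrees on 7 points; pair (f, h) on 7 points.
Points agreeing under (f, g) but not (f, h) = 4; under (f, h) but not (f, g) = 4.
Triple-agreement = agreement-in-(f, g) minus points that agree under (f, g) but not (f, h):
|Eq(f, g, h)| = 7 - 4 = 3
(cross-check via (f, h): 7 - 4 = 3.)

3


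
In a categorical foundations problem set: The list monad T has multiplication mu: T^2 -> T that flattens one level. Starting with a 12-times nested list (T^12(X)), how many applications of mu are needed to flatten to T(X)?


Each application of mu: T^2 -> T removes one layer of nesting.
Starting at depth 12 (i.e., T^12(X)), we need to reach T(X).
Number of mu applications = 12 - 1 = 11

11


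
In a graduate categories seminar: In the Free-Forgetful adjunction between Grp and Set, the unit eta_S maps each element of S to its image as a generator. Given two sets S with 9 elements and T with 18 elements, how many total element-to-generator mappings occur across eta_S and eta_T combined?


The unit eta_X: X -> U(F(X)) of the Free-Forgetful adjunction
maps each element of X to a generator of F(X). For X = S + T (disjoint
union in Set), |S + T| = |S| + |T|.
Total mappings = 9 + 18 = 27.

27


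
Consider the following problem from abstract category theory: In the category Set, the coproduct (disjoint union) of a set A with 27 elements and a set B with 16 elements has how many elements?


In Set, the coproduct A + B is the disjoint union.
|A + B| = |A| + |B| = 27 + 16 = 43

43


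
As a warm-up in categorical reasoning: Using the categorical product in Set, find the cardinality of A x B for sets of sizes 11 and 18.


In Set, the product A x B is the Cartesian product.
By the universal property, |A x B| = |A| * |B|.
|A x B| = 11 * 18 = 198

198


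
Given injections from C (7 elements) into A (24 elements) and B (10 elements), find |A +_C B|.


The pushout A +_C B identifies the images of C in A and B.
|A +_C B| = |A| + |B| - |C| (for injections).
= 24 + 10 - 7 = 27

27


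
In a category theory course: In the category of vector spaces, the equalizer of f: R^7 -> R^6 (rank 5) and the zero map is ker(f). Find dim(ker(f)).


The equalizer of f and the zero map is ker(f).
By the rank-nullity theorem: dim(ker(f)) = dim(domain) - rank(f).
dim(ker(f)) = 7 - 5 = 2

2


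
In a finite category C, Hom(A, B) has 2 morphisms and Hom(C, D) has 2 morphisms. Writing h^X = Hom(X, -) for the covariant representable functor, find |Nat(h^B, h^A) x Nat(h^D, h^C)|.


By the Yoneda lemma, Nat(h^B, h^A) is isomorphic to Hom(A, B),
so |Nat(h^B, h^A)| = |Hom(A, B)| and |Nat(h^D, h^C)| = |Hom(C, D)|.
|Hom(A, B)| = 2, |Hom(C, D)| = 2.
|Nat(h^B, h^A) x Nat(h^D, h^C)| = 2 * 2 = 4

4


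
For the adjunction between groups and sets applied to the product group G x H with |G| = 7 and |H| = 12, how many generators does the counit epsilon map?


The counit epsilon_K: F(U(K)) -> K of the Free-Forgetful adjunction
maps |K| generators of F(U(K)) into K. For K = G x H (the product group),
|G x H| = |G| * |H|.
Total generators mapped = 7 * 12 = 84.

84


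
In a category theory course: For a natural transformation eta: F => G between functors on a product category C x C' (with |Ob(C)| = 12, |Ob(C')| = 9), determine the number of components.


A natural transformation eta: F => G assigns one component morphism per
object of the domain category.
The domain is the product category C x C', so
|Ob(C x C')| = |Ob(C)| * |Ob(C')| = 12 * 9 = 108.
Therefore eta has 108 component morphisms.

108


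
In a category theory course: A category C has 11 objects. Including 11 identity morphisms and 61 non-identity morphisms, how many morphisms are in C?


Each object has an identity morphism, giving 11 identities.
Adding the 61 non-identity morphisms:
Total = 11 + 61 = 72

72


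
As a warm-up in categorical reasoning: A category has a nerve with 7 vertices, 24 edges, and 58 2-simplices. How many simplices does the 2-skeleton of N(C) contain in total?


The 2-skeleton of the nerve N(C) consists of simplices in dimensions 0, 1, 2:
  |N(C)_0| = 7 (objects)
  |N(C)_1| = 24 (morphisms)
  |N(C)_2| = 58 (composable pairs)
Total = 7 + 24 + 58 = 89

89


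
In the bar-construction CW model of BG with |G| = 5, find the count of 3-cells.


In the bar-construction CW model of BG, the n-cells are indexed by
n-tuples [g_1|...|g_n] of non-identity elements of G (degenerate
simplices with some g_i = e do not contribute cells), so there are
(|G| - 1)^n n-cells.
For dim = 3 with |G| = 5:
cells = (5 - 1)^3 = 4^3 = 64

64


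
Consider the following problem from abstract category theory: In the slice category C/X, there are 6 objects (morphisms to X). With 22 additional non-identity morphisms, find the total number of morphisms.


In the slice category C/X, objects are morphisms to X.
Identity morphisms: 6 (one per object of C/X).
Non-identity morphisms: 22.
Total = 6 + 22 = 28

28


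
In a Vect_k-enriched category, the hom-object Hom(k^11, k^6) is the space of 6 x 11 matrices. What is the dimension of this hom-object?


In Vect-enriched categories, Hom(k^n, k^m) is the space of m x n matrices.
dim(Hom(k^11, k^6)) = 6 * 11 = 66

66


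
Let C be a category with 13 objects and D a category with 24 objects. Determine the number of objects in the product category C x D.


The product category C x D has objects that are pairs (c, d).
Number of pairs = |Ob(C)| * |Ob(D)| = 13 * 24 = 312

312


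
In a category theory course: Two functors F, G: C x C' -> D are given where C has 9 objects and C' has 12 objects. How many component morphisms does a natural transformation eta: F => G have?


A natural transformation eta: F => G assigns one component morphism per
object of the domain category.
The domain is the product category C x C', so
|Ob(C x C')| = |Ob(C)| * |Ob(C')| = 9 * 12 = 108.
Therefore eta has 108 component morphisms.

108


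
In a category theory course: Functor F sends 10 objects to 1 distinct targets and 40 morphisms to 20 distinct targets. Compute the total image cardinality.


The image of F consists of distinct objects and distinct morphisms.
|Im(F)| on objects = 1
|Im(F)| on morphisms = 20
Total image cardinality = 1 + 20 = 21

21


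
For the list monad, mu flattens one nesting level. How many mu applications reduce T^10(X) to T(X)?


Each application of mu: T^2 -> T removes one layer of nesting.
Starting at depth 10 (i.e., T^10(X)), we need to reach T(X).
Number of mu applications = 10 - 1 = 9

9


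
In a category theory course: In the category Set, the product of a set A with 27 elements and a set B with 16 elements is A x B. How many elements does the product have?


In Set, the product A x B is the Cartesian product.
By the universal property, |A x B| = |A| * |B|.
|A x B| = 27 * 16 = 432

432


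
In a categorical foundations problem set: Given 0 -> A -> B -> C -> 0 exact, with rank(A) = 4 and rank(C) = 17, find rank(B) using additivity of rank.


For a short exact sequence 0 -> A -> B -> C -> 0,
rank is additive: rank(B) = rank(A) + rank(C).
rank(B) = 4 + 17 = 21

21


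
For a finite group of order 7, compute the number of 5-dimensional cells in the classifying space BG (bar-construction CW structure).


In the bar-construction CW model of BG, the n-cells are indexed by
n-tuples [g_1|...|g_n] of non-identity elements of G (degenerate
simplices with some g_i = e do not contribute cells), so there are
(|G| - 1)^n n-cells.
For dim = 5 with |G| = 7:
cells = (7 - 1)^5 = 6^5 = 7776

7776


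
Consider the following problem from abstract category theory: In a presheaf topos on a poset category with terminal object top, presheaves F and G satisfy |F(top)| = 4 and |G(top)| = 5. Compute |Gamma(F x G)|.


Global sections of a presheaf on a poset with terminal top satisfy
Gamma(H) ~ H(top). Presheaves admit pointwise products, so
(F x G)(top) = F(top) x G(top) (Cartesian product).
|Gamma(F x G)| = |F(top)| * |G(top)| = 4 * 5 = 20.

20


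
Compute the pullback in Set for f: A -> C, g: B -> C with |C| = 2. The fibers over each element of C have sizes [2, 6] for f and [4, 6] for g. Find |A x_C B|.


The pullback A x_C B consists of pairs (a, b) with f(a) = g(b).
For each element c in C, the fiber product has |f^-1(c)| * |g^-1(c)| elements.
Summing over C: 2 * 4 + 6 * 6
= 8 + 36 = 44

44


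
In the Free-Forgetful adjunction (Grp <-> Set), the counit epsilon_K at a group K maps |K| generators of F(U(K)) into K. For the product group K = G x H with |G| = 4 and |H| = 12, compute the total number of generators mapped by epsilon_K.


The counit epsilon_K: F(U(K)) -> K of the Free-Forgetful adjunction
maps |K| generators of F(U(K)) into K. For K = G x H (the product group),
|G x H| = |G| * |H|.
Total generators mapped = 4 * 12 = 48.

48


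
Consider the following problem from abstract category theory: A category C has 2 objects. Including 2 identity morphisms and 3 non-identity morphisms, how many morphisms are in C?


Each object has an identity morphism, giving 2 identities.
Adding the 3 non-identity morphisms:
Total = 2 + 3 = 5

5


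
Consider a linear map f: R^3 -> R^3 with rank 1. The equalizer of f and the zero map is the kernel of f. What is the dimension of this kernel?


The equalizer of f and the zero map is ker(f).
By the rank-nullity theorem: dim(ker(f)) = dim(domain) - rank(f).
dim(ker(f)) = 3 - 1 = 2

2


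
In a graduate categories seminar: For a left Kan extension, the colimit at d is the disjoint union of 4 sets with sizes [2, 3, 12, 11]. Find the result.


Pointwise, the left Kan extension (Lan_F H)(d) is the colimit, indexed
by the comma category (F downarrow d), of H composed with the
projection (F downarrow d) -> C. Here that colimit is given
as a coproduct (disjoint union) of sets, so its cardinality is the
sum of the sizes of the summands.
Coproduct of sets with sizes: 2 + 3 + 12 + 11
= 28

28


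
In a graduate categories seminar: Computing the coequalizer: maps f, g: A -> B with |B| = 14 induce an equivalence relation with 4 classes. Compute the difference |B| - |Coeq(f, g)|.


The coequalizer Coeq(f, g) = B / ~ has one element per equivalence class.
|B| = 14, |Coeq(f, g)| = 4.
|B| - |Coeq(f, g)| = 14 - 4 = 10.

10


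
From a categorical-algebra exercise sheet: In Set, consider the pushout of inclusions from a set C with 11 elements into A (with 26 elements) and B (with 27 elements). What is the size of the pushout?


The pushout A +_C B identifies the images of C in A and B.
|A +_C B| = |A| + |B| - |C| (for injections).
= 26 + 27 - 11 = 42

42


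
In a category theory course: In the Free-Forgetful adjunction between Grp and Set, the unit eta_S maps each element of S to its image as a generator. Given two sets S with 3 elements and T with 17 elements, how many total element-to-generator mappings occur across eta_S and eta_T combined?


The unit eta_X: X -> U(F(X)) of the Free-Forgetful adjunction
maps each element of X to a generator of F(X). For X = S + T (disjoint
union in Set), |S + T| = |S| + |T|.
Total mappings = 3 + 17 = 20.

20


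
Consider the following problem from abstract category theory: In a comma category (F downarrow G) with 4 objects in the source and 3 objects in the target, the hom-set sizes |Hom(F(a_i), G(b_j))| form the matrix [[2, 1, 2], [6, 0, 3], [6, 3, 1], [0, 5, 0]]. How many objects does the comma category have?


Objects of (F downarrow G) are triples (a, b, h: F(a)->G(b)).
The count equals the sum of all entries in the hom-matrix.
sum(row 0) = 5
sum(row 1) = 9
sum(row 2) = 10
sum(row 3) = 5
Grand total = 29

29


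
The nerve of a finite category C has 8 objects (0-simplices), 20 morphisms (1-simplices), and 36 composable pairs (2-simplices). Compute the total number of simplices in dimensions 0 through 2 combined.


The 2-skeleton of the nerve N(C) consists of simplices in dimensions 0, 1, 2:
  |N(C)_0| = 8 (objects)
  |N(C)_1| = 20 (morphisms)
  |N(C)_2| = 36 (composable pairs)
Total = 8 + 20 + 36 = 64

64


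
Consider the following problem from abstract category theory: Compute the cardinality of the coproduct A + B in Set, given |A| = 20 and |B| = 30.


In Set, the coproduct A + B is the disjoint union.
|A + B| = |A| + |B| = 20 + 30 = 50

50


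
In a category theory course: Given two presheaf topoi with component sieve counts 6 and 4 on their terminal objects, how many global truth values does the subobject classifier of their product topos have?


In a product of presheaf topoi E_1 x E_2, the subobject classifier
is Omega = Omega_1 x Omega_2 (componentwise), so
|Omega(top)| = |Omega_1(top_1)| * |Omega_2(top_2)|.
= 6 * 4 = 24.

24


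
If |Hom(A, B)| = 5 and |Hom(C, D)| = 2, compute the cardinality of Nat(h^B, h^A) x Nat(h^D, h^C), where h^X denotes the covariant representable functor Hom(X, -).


By the Yoneda lemma, Nat(h^B, h^A) is isomorphic to Hom(A, B),
so |Nat(h^B, h^A)| = |Hom(A, B)| and |Nat(h^D, h^C)| = |Hom(C, D)|.
|Hom(A, B)| = 5, |Hom(C, D)| = 2.
|Nat(h^B, h^A) x Nat(h^D, h^C)| = 5 * 2 = 10

10


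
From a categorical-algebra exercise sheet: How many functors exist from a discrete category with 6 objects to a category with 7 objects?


A functor from a discrete category C to D is determined by
where each object maps. Each of the 6 objects of C can map
to any of the 7 objects of D independently.
Number of functors = 7^6 = 117649

117649


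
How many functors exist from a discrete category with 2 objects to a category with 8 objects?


A functor from a discrete category C to D is determined by
where each object maps. Each of the 2 objects of C can map
to any of the 8 objects of D independently.
Number of functors = 8^2 = 64

64


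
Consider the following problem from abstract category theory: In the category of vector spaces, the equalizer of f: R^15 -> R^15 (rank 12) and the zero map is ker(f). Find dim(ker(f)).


The equalizer of f and the zero map is ker(f).
By the rank-nullity theorem: dim(ker(f)) = dim(domain) - rank(f).
dim(ker(f)) = 15 - 12 = 3

3


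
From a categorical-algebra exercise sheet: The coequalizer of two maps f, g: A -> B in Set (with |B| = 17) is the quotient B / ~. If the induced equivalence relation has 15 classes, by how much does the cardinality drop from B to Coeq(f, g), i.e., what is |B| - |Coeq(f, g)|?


The coequalizer Coeq(f, g) = B / ~ has one element per equivalence class.
|B| = 17, |Coeq(f, g)| = 15.
|B| - |Coeq(f, g)| = 17 - 15 = 2.

2


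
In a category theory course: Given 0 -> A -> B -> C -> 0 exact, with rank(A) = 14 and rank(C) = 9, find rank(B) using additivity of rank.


For a short exact sequence 0 -> A -> B -> C -> 0,
rank is additive: rank(B) = rank(A) + rank(C).
rank(B) = 14 + 9 = 23

23


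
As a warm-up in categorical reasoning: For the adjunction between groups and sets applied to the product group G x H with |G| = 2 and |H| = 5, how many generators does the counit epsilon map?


The counit epsilon_K: F(U(K)) -> K of the Free-Forgetful adjunction
maps |K| generators of F(U(K)) into K. For K = G x H (the product group),
|G x H| = |G| * |H|.
Total generators mapped = 2 * 5 = 10.

10


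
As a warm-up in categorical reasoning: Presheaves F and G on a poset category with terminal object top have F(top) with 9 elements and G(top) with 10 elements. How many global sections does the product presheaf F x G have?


Global sections of a presheaf on a poset with terminal top satisfy
Gamma(H) ~ H(top). Presheaves admit pointwise products, so
(F x G)(top) = F(top) x G(top) (Cartesian product).
|Gamma(F x G)| = |F(top)| * |G(top)| = 9 * 10 = 90.

90


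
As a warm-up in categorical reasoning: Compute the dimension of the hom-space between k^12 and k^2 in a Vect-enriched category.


In Vect-enriched categories, Hom(k^n, k^m) is the space of m x n matrices.
dim(Hom(k^12, k^2)) = 2 * 12 = 24

24


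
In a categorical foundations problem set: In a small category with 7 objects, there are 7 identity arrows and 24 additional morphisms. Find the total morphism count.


Each object has an identity morphism, giving 7 identities.
Adding the 24 non-identity morphisms:
Total = 7 + 24 = 31

31


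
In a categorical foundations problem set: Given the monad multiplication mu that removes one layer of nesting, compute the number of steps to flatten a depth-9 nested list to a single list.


Each application of mu: T^2 -> T removes one layer of nesting.
Starting at depth 9 (i.e., T^9(X)), we need to reach T(X).
Number of mu applications = 9 - 1 = 8

8


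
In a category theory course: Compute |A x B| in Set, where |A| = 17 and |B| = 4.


In Set, the product A x B is the Cartesian product.
By the universal property, |A x B| = |A| * |B|.
|A x B| = 17 * 4 = 68

68


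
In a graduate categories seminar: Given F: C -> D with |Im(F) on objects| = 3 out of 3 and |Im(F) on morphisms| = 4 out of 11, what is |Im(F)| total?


The image of F consists of distinct objects and distinct morphisms.
|Im(F)| on objects = 3
|Im(F)| on morphisms = 4
Total image cardinality = 3 + 4 = 7

7


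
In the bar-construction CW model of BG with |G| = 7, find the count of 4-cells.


In the bar-construction CW model of BG, the n-cells are indexed by
n-tuples [g_1|...|g_n] of non-identity elements of G (degenerate
simplices with some g_i = e do not contribute cells), so there are
(|G| - 1)^n n-cells.
For dim = 4 with |G| = 7:
cells = (7 - 1)^4 = 6^4 = 1296

1296


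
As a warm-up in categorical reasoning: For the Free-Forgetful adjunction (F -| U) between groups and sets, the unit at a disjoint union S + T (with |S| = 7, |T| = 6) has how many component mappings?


The unit eta_X: X -> U(F(X)) of the Free-Forgetful adjunction
maps each element of X to a generator of F(X). For X = S + T (disjoint
union in Set), |S + T| = |S| + |T|.
Total mappings = 7 + 6 = 13.

13


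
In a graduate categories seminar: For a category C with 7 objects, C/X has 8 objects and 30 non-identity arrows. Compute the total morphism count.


In the slice category C/X, objects are morphisms to X.
Identity morphisms: 8 (one per object of C/X).
Non-identity morphisms: 30.
Total = 8 + 30 = 38

38


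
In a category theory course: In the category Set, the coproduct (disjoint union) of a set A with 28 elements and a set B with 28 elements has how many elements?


In Set, the coproduct A + B is the disjoint union.
|A + B| = |A| + |B| = 28 + 28 = 56

56


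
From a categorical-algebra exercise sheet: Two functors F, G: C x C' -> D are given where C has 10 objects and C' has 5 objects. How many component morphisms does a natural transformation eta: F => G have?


A natural transformation eta: F => G assigns one component morphism per
object of the domain category.
The domain is the product category C x C', so
|Ob(C x C')| = |Ob(C)| * |Ob(C')| = 10 * 5 = 50.
Therefore eta has 50 component morphisms.

50


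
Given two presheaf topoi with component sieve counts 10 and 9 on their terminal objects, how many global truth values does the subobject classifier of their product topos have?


In a product of presheaf topoi E_1 x E_2, the subobject classifier
is Omega = Omega_1 x Omega_2 (componentwise), so
|Omega(top)| = |Omega_1(top_1)| * |Omega_2(top_2)|.
= 10 * 9 = 90.

90


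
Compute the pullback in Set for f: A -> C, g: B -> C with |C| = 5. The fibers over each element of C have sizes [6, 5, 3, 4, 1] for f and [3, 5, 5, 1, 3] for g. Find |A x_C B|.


The pullback A x_C B consists of pairs (a, b) with f(a) = g(b).
For each element c in C, the fiber product has |f^-1(c)| * |g^-1(c)| elements.
Summing over C: 6 * 3 + 5 * 5 + 3 * 5 + 4 * 1 + 1 * 3
= 18 + 25 + 15 + 4 + 3 = 65

65


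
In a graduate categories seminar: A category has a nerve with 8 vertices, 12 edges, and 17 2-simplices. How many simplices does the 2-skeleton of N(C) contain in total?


The 2-skeleton of the nerve N(C) consists of simplices in dimensions 0, 1, 2:
  |N(C)_0| = 8 (objects)
  |N(C)_1| = 12 (morphisms)
  |N(C)_2| = 17 (composable pairs)
Total = 8 + 12 + 17 = 37

37
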